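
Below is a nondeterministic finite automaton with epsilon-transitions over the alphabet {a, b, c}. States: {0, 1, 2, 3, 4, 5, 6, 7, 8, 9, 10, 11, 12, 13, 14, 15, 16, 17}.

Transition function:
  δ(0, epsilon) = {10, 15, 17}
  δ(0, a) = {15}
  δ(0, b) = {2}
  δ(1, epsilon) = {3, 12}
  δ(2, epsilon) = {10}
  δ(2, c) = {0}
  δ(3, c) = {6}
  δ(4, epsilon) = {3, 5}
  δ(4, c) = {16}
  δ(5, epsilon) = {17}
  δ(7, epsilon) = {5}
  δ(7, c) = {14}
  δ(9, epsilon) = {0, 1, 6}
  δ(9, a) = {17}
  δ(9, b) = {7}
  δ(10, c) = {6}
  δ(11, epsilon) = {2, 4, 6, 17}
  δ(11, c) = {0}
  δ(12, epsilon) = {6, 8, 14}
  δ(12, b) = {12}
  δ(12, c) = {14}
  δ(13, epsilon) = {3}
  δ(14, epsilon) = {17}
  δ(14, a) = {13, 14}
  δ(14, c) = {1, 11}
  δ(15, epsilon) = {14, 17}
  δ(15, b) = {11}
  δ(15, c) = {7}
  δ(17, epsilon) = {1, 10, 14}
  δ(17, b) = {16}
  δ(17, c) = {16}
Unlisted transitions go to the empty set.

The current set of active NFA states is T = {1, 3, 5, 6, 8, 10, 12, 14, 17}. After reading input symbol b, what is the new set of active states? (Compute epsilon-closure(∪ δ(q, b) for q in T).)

12 on b → {12}.
17 on b → {16}.
No b-transition from 1, 3, 5, 6, 8, 10, 14.
Union after reading b: {12, 16}.
Now take the epsilon-closure:
From 12 via epsilon: add 6, 8, 14.
From 14 via epsilon: add 17.
From 17 via epsilon: add 1, 10.
From 1 via epsilon: add 3.
No new states can be added; the closed set is {1, 3, 6, 8, 10, 12, 14, 16, 17}.

{1, 3, 6, 8, 10, 12, 14, 16, 17}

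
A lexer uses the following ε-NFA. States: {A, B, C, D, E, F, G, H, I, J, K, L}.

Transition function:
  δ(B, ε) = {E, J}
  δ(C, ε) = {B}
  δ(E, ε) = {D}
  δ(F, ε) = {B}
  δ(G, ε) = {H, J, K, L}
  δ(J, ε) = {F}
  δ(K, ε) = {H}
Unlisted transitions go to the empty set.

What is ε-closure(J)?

Start with {J}.
From J via ε: add F.
From F via ε: add B.
From B via ε: add E.
From E via ε: add D.
No new states can be added; the closed set is {B, D, E, F, J}.

{B, D, E, F, J}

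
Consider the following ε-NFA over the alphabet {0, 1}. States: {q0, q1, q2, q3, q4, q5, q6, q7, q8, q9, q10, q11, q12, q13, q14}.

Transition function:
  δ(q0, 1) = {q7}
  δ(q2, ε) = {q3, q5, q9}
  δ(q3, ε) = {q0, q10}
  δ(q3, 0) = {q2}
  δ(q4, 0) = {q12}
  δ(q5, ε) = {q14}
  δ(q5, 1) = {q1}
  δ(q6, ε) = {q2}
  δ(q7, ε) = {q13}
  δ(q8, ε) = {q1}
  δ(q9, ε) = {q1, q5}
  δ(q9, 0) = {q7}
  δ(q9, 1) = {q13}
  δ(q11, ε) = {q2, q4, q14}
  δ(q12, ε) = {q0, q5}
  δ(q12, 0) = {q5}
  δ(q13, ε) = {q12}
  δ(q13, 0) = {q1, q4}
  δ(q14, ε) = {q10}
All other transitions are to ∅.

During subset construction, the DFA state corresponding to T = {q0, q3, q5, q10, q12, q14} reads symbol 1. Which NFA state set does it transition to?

{q0, q1, q5, q7, q10, q12, q13, q14}

q0 on 1 → {q7}.
q5 on 1 → {q1}.
No 1-transition from q3, q10, q12, q14.
Union after reading 1: {q1, q7}.
Now take the ε-closure:
From q7 via ε: add q13.
From q13 via ε: add q12.
From q12 via ε: add q0, q5.
From q5 via ε: add q14.
From q14 via ε: add q10.
No new states can be added; the closed set is {q0, q1, q5, q7, q10, q12, q13, q14}.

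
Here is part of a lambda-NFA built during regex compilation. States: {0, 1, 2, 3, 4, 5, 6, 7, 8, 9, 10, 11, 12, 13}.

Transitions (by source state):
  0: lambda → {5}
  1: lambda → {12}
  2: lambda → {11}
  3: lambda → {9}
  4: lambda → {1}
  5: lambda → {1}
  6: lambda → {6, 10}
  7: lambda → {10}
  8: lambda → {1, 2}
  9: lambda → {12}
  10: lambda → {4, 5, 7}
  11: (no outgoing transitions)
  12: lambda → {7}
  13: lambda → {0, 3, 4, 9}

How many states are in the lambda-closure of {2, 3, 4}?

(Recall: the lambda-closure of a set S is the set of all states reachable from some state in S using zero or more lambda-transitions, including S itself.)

10

Start with {2, 3, 4}.
From 2 via lambda: add 11.
From 3 via lambda: add 9.
From 4 via lambda: add 1.
From 1 via lambda: add 12.
From 12 via lambda: add 7.
From 7 via lambda: add 10.
From 10 via lambda: add 5.
lambda-closure = {1, 2, 3, 4, 5, 7, 9, 10, 11, 12}, which has 10 states.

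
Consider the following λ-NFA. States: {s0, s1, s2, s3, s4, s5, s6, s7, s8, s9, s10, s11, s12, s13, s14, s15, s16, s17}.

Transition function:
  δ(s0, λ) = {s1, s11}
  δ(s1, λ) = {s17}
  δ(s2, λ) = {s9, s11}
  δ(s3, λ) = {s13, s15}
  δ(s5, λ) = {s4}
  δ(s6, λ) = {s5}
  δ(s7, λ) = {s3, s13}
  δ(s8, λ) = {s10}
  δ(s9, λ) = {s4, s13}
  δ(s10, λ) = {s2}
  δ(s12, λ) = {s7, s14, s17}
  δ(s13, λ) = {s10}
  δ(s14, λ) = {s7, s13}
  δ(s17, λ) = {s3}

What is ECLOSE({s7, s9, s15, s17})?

{s2, s3, s4, s7, s9, s10, s11, s13, s15, s17}

Start with {s7, s9, s15, s17}.
From s7 via λ: add s3, s13.
From s9 via λ: add s4.
From s13 via λ: add s10.
From s10 via λ: add s2.
From s2 via λ: add s11.
No new states can be added; the closed set is {s2, s3, s4, s7, s9, s10, s11, s13, s15, s17}.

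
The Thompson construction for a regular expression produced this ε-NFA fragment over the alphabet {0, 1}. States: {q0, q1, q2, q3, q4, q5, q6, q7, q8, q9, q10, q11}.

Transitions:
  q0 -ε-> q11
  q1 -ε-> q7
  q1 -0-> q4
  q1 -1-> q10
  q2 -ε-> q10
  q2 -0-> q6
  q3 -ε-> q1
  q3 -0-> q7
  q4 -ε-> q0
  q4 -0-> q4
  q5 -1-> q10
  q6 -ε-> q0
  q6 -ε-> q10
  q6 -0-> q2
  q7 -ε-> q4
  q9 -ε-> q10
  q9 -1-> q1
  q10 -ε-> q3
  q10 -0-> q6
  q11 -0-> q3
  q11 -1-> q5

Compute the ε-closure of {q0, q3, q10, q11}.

Start with {q0, q3, q10, q11}.
From q3 via ε: add q1.
From q1 via ε: add q7.
From q7 via ε: add q4.
No new states can be added; the closed set is {q0, q1, q3, q4, q7, q10, q11}.

{q0, q1, q3, q4, q7, q10, q11}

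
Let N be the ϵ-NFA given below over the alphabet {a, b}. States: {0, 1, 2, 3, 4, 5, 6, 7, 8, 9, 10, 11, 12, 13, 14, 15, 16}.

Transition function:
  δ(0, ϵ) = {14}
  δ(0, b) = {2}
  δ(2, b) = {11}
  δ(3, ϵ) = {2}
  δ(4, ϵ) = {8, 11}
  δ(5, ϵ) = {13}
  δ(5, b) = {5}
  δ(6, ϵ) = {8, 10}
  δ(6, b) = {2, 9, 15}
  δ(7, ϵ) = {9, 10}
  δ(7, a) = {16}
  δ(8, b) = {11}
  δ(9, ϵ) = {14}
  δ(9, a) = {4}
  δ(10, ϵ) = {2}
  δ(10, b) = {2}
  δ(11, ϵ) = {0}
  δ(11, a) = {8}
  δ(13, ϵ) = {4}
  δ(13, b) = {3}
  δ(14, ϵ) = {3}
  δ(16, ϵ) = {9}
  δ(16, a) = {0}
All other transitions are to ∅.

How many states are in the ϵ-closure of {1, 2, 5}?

10

Start with {1, 2, 5}.
From 5 via ϵ: add 13.
From 13 via ϵ: add 4.
From 4 via ϵ: add 8, 11.
From 11 via ϵ: add 0.
From 0 via ϵ: add 14.
From 14 via ϵ: add 3.
ϵ-closure = {0, 1, 2, 3, 4, 5, 8, 11, 13, 14}, which has 10 states.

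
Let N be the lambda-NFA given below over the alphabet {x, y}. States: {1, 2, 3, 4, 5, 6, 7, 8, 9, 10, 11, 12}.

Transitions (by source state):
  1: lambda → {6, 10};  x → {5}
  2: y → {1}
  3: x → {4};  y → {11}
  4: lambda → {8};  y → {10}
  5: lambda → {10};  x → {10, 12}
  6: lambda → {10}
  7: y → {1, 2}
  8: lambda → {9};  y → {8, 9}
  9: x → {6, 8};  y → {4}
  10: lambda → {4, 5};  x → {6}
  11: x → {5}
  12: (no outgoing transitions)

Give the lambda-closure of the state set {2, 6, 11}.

{2, 4, 5, 6, 8, 9, 10, 11}

Start with {2, 6, 11}.
From 6 via lambda: add 10.
From 10 via lambda: add 4, 5.
From 4 via lambda: add 8.
From 8 via lambda: add 9.
No new states can be added; the closed set is {2, 4, 5, 6, 8, 9, 10, 11}.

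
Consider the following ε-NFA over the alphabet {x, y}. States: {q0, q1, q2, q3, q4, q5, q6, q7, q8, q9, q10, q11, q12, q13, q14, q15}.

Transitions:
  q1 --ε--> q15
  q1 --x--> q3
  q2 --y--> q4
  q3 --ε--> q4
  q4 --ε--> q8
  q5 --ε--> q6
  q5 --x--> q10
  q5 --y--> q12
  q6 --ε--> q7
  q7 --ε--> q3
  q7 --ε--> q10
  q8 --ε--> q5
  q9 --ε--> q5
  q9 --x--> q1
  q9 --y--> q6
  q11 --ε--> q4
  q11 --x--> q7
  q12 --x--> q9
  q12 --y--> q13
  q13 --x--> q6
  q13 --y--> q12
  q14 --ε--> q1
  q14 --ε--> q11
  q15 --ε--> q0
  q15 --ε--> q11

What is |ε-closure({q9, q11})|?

Start with {q9, q11}.
From q9 via ε: add q5.
From q11 via ε: add q4.
From q4 via ε: add q8.
From q5 via ε: add q6.
From q6 via ε: add q7.
From q7 via ε: add q3, q10.
ε-closure = {q3, q4, q5, q6, q7, q8, q9, q10, q11}, which has 9 states.

9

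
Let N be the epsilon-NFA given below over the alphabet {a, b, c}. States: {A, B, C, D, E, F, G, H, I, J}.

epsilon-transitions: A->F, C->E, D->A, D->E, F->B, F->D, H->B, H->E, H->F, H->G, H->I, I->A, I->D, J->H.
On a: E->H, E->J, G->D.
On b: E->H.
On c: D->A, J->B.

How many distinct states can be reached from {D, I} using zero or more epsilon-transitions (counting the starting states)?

6

Start with {D, I}.
From D via epsilon: add A, E.
From A via epsilon: add F.
From F via epsilon: add B.
epsilon-closure = {A, B, D, E, F, I}, which has 6 states.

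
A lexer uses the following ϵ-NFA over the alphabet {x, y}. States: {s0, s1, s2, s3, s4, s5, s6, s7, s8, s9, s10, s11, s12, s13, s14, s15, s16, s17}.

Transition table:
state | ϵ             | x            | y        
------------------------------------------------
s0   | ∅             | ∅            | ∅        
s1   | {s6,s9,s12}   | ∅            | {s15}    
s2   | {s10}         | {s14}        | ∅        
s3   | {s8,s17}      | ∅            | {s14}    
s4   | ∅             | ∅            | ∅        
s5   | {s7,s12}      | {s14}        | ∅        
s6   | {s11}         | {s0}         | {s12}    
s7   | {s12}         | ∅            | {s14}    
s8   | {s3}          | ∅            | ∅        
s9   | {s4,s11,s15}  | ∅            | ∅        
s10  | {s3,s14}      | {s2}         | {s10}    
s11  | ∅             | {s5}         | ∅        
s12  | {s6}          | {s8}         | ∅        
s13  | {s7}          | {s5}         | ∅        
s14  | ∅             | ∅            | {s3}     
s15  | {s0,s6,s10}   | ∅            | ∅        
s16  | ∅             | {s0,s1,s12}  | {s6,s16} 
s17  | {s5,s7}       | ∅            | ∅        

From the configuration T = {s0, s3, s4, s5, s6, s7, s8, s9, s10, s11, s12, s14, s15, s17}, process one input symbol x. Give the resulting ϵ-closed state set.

s5 on x → {s14}.
s6 on x → {s0}.
s10 on x → {s2}.
s11 on x → {s5}.
s12 on x → {s8}.
No x-transition from s0, s3, s4, s7, s8, s9, s14, s15, s17.
Union after reading x: {s0, s2, s5, s8, s14}.
Now take the ϵ-closure:
From s2 via ϵ: add s10.
From s5 via ϵ: add s7, s12.
From s8 via ϵ: add s3.
From s3 via ϵ: add s17.
From s12 via ϵ: add s6.
From s6 via ϵ: add s11.
No new states can be added; the closed set is {s0, s2, s3, s5, s6, s7, s8, s10, s11, s12, s14, s17}.

{s0, s2, s3, s5, s6, s7, s8, s10, s11, s12, s14, s17}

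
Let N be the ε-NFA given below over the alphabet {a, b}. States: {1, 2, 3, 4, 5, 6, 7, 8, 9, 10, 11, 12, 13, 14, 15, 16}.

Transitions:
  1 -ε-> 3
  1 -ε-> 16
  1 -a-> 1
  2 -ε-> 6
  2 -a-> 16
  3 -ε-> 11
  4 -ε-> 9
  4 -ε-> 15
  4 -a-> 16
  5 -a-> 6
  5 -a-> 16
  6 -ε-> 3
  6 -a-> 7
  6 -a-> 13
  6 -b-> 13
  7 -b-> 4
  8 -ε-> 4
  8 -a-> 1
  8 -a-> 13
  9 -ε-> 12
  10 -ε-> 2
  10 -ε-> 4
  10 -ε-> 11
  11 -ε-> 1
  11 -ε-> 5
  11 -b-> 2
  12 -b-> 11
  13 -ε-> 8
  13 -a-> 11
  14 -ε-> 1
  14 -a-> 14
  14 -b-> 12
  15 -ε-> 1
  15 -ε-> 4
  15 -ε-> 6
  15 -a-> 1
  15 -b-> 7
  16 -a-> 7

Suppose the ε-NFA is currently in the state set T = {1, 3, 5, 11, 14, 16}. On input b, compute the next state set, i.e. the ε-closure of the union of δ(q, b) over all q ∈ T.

{1, 2, 3, 5, 6, 11, 12, 16}

11 on b → {2}.
14 on b → {12}.
No b-transition from 1, 3, 5, 16.
Union after reading b: {2, 12}.
Now take the ε-closure:
From 2 via ε: add 6.
From 6 via ε: add 3.
From 3 via ε: add 11.
From 11 via ε: add 1, 5.
From 1 via ε: add 16.
No new states can be added; the closed set is {1, 2, 3, 5, 6, 11, 12, 16}.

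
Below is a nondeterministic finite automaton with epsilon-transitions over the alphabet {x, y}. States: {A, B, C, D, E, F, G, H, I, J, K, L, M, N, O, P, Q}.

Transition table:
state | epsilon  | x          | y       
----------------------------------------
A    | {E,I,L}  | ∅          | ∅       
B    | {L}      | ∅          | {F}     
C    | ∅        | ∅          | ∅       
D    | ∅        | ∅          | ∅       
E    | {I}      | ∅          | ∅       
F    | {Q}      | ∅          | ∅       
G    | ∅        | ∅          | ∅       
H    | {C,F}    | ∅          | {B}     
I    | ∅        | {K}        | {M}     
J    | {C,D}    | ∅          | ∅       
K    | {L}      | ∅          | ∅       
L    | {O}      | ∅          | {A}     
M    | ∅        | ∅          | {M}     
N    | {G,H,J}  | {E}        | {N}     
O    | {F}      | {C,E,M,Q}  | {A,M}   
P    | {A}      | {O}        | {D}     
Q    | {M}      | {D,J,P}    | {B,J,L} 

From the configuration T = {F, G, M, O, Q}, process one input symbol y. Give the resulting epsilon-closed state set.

{A, B, C, D, E, F, I, J, L, M, O, Q}

M on y → {M}.
O on y → {A, M}.
Q on y → {B, J, L}.
No y-transition from F, G.
Union after reading y: {A, B, J, L, M}.
Now take the epsilon-closure:
From A via epsilon: add E, I.
From J via epsilon: add C, D.
From L via epsilon: add O.
From O via epsilon: add F.
From F via epsilon: add Q.
No new states can be added; the closed set is {A, B, C, D, E, F, I, J, L, M, O, Q}.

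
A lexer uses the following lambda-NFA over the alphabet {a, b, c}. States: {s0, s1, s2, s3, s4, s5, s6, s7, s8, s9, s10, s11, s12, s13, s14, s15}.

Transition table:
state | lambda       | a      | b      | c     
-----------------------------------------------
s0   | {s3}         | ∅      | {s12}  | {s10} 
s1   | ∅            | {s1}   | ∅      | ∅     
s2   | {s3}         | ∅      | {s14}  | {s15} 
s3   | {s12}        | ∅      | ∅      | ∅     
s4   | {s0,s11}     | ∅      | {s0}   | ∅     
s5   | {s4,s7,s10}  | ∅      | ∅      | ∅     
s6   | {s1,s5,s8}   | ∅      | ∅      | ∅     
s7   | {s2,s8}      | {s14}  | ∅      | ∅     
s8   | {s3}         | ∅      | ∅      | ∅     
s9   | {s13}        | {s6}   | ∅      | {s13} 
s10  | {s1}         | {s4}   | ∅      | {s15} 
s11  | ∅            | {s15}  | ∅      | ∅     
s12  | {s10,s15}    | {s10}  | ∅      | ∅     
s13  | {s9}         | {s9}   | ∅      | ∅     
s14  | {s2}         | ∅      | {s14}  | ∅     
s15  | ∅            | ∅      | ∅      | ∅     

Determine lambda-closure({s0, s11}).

Start with {s0, s11}.
From s0 via lambda: add s3.
From s3 via lambda: add s12.
From s12 via lambda: add s10, s15.
From s10 via lambda: add s1.
No new states can be added; the closed set is {s0, s1, s3, s10, s11, s12, s15}.

{s0, s1, s3, s10, s11, s12, s15}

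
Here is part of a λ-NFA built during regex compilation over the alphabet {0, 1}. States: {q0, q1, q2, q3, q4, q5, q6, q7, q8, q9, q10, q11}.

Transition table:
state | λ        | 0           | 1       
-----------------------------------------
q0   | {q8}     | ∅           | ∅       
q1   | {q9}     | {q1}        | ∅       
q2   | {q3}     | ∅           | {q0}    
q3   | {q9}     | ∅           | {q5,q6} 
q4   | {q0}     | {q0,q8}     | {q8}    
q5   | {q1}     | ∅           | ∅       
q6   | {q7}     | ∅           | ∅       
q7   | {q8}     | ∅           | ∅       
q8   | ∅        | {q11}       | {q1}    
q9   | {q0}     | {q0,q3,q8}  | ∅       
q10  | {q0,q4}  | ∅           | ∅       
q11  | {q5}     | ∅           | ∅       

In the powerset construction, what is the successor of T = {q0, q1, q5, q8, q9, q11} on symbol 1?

{q0, q1, q8, q9}

q8 on 1 → {q1}.
No 1-transition from q0, q1, q5, q9, q11.
Union after reading 1: {q1}.
Now take the λ-closure:
From q1 via λ: add q9.
From q9 via λ: add q0.
From q0 via λ: add q8.
No new states can be added; the closed set is {q0, q1, q8, q9}.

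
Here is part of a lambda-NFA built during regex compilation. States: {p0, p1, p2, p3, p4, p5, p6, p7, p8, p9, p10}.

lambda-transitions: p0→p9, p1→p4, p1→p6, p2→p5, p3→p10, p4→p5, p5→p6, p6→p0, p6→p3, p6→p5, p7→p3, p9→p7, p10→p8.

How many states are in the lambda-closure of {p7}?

4

Start with {p7}.
From p7 via lambda: add p3.
From p3 via lambda: add p10.
From p10 via lambda: add p8.
lambda-closure = {p3, p7, p8, p10}, which has 4 states.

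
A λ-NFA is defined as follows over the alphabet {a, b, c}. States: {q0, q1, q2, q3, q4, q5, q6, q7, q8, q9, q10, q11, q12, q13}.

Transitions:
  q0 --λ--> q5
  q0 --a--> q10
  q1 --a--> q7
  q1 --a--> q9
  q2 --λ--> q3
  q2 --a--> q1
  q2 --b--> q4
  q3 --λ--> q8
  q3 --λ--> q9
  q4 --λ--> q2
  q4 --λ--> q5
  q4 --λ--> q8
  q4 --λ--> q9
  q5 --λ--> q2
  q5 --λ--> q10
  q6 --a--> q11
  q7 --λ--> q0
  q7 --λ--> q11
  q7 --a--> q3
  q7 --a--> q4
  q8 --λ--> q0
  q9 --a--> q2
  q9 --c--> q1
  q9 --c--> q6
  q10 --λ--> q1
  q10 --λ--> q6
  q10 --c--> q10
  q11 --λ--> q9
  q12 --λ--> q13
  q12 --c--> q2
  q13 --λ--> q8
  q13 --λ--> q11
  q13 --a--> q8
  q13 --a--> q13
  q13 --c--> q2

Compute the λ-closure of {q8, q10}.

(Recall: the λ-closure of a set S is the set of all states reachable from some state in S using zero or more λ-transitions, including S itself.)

{q0, q1, q2, q3, q5, q6, q8, q9, q10}

Start with {q8, q10}.
From q8 via λ: add q0.
From q10 via λ: add q1, q6.
From q0 via λ: add q5.
From q5 via λ: add q2.
From q2 via λ: add q3.
From q3 via λ: add q9.
No new states can be added; the closed set is {q0, q1, q2, q3, q5, q6, q8, q9, q10}.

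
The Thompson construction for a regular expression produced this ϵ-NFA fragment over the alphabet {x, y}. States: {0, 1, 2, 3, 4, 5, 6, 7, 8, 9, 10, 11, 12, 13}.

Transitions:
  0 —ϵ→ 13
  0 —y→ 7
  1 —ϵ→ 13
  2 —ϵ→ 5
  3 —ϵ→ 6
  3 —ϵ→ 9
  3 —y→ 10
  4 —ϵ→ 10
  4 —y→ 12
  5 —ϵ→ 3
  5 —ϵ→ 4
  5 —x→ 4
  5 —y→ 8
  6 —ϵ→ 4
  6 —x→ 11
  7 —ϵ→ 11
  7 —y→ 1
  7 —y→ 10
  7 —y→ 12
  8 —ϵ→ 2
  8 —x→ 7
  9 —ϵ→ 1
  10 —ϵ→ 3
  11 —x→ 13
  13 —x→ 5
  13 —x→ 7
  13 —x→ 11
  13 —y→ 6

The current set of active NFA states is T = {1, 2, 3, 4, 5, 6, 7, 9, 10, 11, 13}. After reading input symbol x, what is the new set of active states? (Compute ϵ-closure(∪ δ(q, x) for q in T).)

5 on x → {4}.
6 on x → {11}.
11 on x → {13}.
13 on x → {5, 7, 11}.
No x-transition from 1, 2, 3, 4, 7, 9, 10.
Union after reading x: {4, 5, 7, 11, 13}.
Now take the ϵ-closure:
From 4 via ϵ: add 10.
From 5 via ϵ: add 3.
From 3 via ϵ: add 6, 9.
From 9 via ϵ: add 1.
No new states can be added; the closed set is {1, 3, 4, 5, 6, 7, 9, 10, 11, 13}.

{1, 3, 4, 5, 6, 7, 9, 10, 11, 13}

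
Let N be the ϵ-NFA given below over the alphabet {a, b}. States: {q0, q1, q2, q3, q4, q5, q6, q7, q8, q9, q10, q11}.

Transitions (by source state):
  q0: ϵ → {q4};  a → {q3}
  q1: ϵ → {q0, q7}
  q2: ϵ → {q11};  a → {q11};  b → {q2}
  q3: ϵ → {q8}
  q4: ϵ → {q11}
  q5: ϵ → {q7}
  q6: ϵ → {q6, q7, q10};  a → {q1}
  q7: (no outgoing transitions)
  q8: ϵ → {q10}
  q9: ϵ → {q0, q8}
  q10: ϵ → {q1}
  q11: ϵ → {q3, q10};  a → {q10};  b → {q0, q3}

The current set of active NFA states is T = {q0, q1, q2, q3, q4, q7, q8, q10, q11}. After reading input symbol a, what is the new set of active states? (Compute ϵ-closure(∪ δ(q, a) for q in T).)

q0 on a → {q3}.
q2 on a → {q11}.
q11 on a → {q10}.
No a-transition from q1, q3, q4, q7, q8, q10.
Union after reading a: {q3, q10, q11}.
Now take the ϵ-closure:
From q3 via ϵ: add q8.
From q10 via ϵ: add q1.
From q1 via ϵ: add q0, q7.
From q0 via ϵ: add q4.
No new states can be added; the closed set is {q0, q1, q3, q4, q7, q8, q10, q11}.

{q0, q1, q3, q4, q7, q8, q10, q11}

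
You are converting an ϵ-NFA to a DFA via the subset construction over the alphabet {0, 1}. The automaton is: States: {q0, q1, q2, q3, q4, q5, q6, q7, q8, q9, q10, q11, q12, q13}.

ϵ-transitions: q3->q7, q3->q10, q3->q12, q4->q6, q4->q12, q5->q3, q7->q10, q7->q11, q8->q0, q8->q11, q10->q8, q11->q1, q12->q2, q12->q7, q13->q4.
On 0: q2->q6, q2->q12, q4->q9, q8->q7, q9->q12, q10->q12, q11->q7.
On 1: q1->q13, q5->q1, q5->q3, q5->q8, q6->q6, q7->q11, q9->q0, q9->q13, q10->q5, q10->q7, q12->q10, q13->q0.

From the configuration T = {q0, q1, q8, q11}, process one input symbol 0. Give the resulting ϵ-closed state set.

q8 on 0 → {q7}.
q11 on 0 → {q7}.
No 0-transition from q0, q1.
Union after reading 0: {q7}.
Now take the ϵ-closure:
From q7 via ϵ: add q10, q11.
From q10 via ϵ: add q8.
From q11 via ϵ: add q1.
From q8 via ϵ: add q0.
No new states can be added; the closed set is {q0, q1, q7, q8, q10, q11}.

{q0, q1, q7, q8, q10, q11}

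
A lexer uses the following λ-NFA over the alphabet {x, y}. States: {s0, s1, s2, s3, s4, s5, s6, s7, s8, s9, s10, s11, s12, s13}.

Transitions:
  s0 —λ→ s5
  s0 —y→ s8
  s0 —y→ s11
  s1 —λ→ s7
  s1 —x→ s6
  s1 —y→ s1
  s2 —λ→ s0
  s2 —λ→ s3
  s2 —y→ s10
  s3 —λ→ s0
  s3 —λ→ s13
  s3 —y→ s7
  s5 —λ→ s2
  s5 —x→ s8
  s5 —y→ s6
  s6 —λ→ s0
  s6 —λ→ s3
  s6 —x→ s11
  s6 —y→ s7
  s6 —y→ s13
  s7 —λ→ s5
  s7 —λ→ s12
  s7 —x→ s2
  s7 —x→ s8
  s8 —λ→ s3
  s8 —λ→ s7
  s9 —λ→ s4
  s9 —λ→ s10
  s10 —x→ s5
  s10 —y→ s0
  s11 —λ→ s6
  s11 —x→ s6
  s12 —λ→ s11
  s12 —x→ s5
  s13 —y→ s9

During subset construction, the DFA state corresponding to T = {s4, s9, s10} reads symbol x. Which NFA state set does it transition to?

{s0, s2, s3, s5, s13}

s10 on x → {s5}.
No x-transition from s4, s9.
Union after reading x: {s5}.
Now take the λ-closure:
From s5 via λ: add s2.
From s2 via λ: add s0, s3.
From s3 via λ: add s13.
No new states can be added; the closed set is {s0, s2, s3, s5, s13}.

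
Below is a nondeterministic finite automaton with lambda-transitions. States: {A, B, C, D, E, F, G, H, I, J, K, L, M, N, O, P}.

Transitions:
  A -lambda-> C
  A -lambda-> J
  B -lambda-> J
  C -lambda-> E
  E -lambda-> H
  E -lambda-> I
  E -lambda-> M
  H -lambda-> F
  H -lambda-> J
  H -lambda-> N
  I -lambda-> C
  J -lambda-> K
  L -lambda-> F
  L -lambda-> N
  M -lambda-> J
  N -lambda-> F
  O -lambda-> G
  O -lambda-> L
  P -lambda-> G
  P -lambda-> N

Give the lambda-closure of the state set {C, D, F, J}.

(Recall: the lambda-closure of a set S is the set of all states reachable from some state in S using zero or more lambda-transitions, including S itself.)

{C, D, E, F, H, I, J, K, M, N}

Start with {C, D, F, J}.
From C via lambda: add E.
From J via lambda: add K.
From E via lambda: add H, I, M.
From H via lambda: add N.
No new states can be added; the closed set is {C, D, E, F, H, I, J, K, M, N}.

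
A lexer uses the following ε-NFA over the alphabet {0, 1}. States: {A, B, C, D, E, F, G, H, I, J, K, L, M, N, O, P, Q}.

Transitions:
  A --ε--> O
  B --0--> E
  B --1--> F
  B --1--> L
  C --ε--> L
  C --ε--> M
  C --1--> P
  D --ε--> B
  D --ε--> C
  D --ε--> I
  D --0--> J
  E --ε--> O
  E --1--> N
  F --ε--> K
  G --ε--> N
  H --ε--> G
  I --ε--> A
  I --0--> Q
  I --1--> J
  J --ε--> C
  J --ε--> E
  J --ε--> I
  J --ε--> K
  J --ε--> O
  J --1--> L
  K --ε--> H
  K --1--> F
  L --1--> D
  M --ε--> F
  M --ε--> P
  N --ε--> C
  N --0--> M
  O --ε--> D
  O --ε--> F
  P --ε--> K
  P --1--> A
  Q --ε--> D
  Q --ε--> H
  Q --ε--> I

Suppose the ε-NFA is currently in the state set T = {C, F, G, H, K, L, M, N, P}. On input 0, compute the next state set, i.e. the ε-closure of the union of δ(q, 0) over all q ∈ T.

{C, F, G, H, K, L, M, N, P}

N on 0 → {M}.
No 0-transition from C, F, G, H, K, L, M, P.
Union after reading 0: {M}.
Now take the ε-closure:
From M via ε: add F, P.
From F via ε: add K.
From K via ε: add H.
From H via ε: add G.
From G via ε: add N.
From N via ε: add C.
From C via ε: add L.
No new states can be added; the closed set is {C, F, G, H, K, L, M, N, P}.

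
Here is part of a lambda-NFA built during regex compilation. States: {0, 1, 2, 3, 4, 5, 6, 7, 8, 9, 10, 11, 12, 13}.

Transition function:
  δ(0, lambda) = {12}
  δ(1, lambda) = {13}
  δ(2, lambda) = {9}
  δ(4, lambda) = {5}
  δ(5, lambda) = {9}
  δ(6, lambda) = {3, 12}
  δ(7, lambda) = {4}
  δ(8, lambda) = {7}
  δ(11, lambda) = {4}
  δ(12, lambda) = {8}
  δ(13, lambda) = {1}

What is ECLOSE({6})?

{3, 4, 5, 6, 7, 8, 9, 12}

Start with {6}.
From 6 via lambda: add 3, 12.
From 12 via lambda: add 8.
From 8 via lambda: add 7.
From 7 via lambda: add 4.
From 4 via lambda: add 5.
From 5 via lambda: add 9.
No new states can be added; the closed set is {3, 4, 5, 6, 7, 8, 9, 12}.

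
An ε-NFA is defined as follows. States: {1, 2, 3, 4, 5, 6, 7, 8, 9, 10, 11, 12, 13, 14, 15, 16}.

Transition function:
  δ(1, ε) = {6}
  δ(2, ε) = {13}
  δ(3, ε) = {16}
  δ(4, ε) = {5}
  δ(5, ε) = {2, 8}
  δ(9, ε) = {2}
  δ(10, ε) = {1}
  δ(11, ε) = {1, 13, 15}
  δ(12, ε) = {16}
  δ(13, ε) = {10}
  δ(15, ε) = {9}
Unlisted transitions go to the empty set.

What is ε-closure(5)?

Start with {5}.
From 5 via ε: add 2, 8.
From 2 via ε: add 13.
From 13 via ε: add 10.
From 10 via ε: add 1.
From 1 via ε: add 6.
No new states can be added; the closed set is {1, 2, 5, 6, 8, 10, 13}.

{1, 2, 5, 6, 8, 10, 13}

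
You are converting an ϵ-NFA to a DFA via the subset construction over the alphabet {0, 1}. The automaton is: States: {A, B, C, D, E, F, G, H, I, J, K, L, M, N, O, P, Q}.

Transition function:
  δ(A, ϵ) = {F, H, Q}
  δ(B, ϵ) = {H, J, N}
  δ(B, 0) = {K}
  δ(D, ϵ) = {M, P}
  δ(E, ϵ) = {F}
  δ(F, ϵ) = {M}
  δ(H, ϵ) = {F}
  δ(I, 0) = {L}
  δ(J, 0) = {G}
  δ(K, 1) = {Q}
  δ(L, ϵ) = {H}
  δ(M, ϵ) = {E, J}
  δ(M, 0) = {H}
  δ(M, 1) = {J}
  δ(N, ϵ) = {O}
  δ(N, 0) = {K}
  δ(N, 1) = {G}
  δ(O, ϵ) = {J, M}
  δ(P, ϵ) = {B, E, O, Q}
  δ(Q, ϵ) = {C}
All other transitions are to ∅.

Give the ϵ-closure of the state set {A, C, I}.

Start with {A, C, I}.
From A via ϵ: add F, H, Q.
From F via ϵ: add M.
From M via ϵ: add E, J.
No new states can be added; the closed set is {A, C, E, F, H, I, J, M, Q}.

{A, C, E, F, H, I, J, M, Q}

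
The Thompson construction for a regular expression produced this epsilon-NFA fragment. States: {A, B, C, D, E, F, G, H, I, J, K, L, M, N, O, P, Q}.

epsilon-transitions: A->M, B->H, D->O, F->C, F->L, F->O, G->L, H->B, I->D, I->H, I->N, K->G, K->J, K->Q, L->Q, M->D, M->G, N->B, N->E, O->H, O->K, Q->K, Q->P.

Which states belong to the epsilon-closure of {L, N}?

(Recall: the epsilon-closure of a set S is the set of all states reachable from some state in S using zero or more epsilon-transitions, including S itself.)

{B, E, G, H, J, K, L, N, P, Q}

Start with {L, N}.
From L via epsilon: add Q.
From N via epsilon: add B, E.
From B via epsilon: add H.
From Q via epsilon: add K, P.
From K via epsilon: add G, J.
No new states can be added; the closed set is {B, E, G, H, J, K, L, N, P, Q}.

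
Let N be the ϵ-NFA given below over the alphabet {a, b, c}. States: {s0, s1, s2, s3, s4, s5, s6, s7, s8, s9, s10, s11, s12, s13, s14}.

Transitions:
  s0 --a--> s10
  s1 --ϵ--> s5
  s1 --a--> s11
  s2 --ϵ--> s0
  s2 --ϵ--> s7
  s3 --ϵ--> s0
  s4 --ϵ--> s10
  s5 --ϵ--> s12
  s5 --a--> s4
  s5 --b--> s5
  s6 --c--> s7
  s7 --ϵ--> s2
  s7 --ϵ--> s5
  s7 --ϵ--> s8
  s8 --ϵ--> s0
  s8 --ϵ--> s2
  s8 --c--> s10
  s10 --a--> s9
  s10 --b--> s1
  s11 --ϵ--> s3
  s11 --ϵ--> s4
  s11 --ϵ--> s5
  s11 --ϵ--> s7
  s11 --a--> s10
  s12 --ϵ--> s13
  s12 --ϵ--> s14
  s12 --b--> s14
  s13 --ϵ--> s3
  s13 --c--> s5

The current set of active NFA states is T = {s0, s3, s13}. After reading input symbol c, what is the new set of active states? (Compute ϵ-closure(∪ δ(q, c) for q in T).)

{s0, s3, s5, s12, s13, s14}

s13 on c → {s5}.
No c-transition from s0, s3.
Union after reading c: {s5}.
Now take the ϵ-closure:
From s5 via ϵ: add s12.
From s12 via ϵ: add s13, s14.
From s13 via ϵ: add s3.
From s3 via ϵ: add s0.
No new states can be added; the closed set is {s0, s3, s5, s12, s13, s14}.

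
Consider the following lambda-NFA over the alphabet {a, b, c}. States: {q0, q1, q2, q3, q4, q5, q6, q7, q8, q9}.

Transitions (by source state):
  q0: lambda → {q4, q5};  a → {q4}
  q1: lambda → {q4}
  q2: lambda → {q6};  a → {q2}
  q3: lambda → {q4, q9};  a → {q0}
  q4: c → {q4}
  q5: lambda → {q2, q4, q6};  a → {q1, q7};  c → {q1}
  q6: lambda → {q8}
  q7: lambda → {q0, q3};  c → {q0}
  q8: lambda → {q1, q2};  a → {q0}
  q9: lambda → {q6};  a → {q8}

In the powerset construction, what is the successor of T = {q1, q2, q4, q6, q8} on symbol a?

q2 on a → {q2}.
q8 on a → {q0}.
No a-transition from q1, q4, q6.
Union after reading a: {q0, q2}.
Now take the lambda-closure:
From q0 via lambda: add q4, q5.
From q2 via lambda: add q6.
From q6 via lambda: add q8.
From q8 via lambda: add q1.
No new states can be added; the closed set is {q0, q1, q2, q4, q5, q6, q8}.

{q0, q1, q2, q4, q5, q6, q8}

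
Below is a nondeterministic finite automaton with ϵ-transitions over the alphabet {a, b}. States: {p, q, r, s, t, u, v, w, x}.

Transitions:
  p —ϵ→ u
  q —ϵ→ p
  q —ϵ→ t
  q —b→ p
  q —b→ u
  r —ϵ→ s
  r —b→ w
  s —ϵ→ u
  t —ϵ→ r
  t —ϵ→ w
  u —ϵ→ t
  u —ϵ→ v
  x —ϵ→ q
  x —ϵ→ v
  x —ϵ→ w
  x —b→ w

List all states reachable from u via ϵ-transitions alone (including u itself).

{r, s, t, u, v, w}

Start with {u}.
From u via ϵ: add t, v.
From t via ϵ: add r, w.
From r via ϵ: add s.
No new states can be added; the closed set is {r, s, t, u, v, w}.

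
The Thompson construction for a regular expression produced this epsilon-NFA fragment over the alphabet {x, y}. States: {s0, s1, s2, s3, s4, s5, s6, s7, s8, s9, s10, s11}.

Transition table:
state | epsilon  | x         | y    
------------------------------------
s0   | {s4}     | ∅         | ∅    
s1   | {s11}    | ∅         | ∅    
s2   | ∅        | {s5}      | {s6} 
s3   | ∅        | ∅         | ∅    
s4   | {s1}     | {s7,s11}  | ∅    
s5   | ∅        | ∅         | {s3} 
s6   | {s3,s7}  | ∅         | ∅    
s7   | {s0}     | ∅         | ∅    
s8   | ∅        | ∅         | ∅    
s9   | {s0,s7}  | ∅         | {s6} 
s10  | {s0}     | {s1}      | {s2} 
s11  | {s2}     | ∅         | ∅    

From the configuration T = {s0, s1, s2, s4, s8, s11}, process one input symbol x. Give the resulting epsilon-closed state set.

{s0, s1, s2, s4, s5, s7, s11}

s2 on x → {s5}.
s4 on x → {s7, s11}.
No x-transition from s0, s1, s8, s11.
Union after reading x: {s5, s7, s11}.
Now take the epsilon-closure:
From s7 via epsilon: add s0.
From s11 via epsilon: add s2.
From s0 via epsilon: add s4.
From s4 via epsilon: add s1.
No new states can be added; the closed set is {s0, s1, s2, s4, s5, s7, s11}.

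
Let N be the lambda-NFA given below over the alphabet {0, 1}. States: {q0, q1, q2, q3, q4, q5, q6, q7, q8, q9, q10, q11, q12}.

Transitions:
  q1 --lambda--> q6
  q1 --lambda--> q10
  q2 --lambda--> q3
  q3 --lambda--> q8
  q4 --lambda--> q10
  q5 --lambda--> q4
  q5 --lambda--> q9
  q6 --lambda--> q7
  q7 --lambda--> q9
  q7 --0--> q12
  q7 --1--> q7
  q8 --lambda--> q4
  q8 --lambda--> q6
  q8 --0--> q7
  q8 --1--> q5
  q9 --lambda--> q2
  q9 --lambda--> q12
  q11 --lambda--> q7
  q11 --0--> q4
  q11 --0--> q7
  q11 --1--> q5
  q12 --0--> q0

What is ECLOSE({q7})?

{q2, q3, q4, q6, q7, q8, q9, q10, q12}

Start with {q7}.
From q7 via lambda: add q9.
From q9 via lambda: add q2, q12.
From q2 via lambda: add q3.
From q3 via lambda: add q8.
From q8 via lambda: add q4, q6.
From q4 via lambda: add q10.
No new states can be added; the closed set is {q2, q3, q4, q6, q7, q8, q9, q10, q12}.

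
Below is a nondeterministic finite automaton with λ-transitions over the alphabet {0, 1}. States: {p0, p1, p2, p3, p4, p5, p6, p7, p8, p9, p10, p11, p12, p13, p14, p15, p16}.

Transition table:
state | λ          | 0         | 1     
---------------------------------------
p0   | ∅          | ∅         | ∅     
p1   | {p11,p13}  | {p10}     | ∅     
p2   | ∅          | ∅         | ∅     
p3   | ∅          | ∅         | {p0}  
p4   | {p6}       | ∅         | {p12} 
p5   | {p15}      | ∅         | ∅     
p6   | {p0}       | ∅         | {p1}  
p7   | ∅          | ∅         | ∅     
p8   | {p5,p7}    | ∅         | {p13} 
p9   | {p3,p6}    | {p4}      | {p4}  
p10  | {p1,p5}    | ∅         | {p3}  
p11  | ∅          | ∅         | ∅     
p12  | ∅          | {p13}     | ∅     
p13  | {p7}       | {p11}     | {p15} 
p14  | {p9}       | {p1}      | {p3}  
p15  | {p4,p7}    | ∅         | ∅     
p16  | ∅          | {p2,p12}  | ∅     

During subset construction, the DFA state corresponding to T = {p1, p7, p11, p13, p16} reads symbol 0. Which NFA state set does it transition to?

p1 on 0 → {p10}.
p13 on 0 → {p11}.
p16 on 0 → {p2, p12}.
No 0-transition from p7, p11.
Union after reading 0: {p2, p10, p11, p12}.
Now take the λ-closure:
From p10 via λ: add p1, p5.
From p1 via λ: add p13.
From p5 via λ: add p15.
From p13 via λ: add p7.
From p15 via λ: add p4.
From p4 via λ: add p6.
From p6 via λ: add p0.
No new states can be added; the closed set is {p0, p1, p2, p4, p5, p6, p7, p10, p11, p12, p13, p15}.

{p0, p1, p2, p4, p5, p6, p7, p10, p11, p12, p13, p15}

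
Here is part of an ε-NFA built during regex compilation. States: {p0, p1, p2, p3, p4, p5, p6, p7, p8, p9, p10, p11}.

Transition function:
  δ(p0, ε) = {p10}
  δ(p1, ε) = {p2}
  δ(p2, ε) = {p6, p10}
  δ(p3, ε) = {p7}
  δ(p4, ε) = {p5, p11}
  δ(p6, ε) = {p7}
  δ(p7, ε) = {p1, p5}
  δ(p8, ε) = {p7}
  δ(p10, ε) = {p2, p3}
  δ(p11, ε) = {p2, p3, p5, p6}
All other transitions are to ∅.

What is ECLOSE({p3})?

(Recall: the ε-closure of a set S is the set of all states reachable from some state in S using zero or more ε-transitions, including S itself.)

{p1, p2, p3, p5, p6, p7, p10}

Start with {p3}.
From p3 via ε: add p7.
From p7 via ε: add p1, p5.
From p1 via ε: add p2.
From p2 via ε: add p6, p10.
No new states can be added; the closed set is {p1, p2, p3, p5, p6, p7, p10}.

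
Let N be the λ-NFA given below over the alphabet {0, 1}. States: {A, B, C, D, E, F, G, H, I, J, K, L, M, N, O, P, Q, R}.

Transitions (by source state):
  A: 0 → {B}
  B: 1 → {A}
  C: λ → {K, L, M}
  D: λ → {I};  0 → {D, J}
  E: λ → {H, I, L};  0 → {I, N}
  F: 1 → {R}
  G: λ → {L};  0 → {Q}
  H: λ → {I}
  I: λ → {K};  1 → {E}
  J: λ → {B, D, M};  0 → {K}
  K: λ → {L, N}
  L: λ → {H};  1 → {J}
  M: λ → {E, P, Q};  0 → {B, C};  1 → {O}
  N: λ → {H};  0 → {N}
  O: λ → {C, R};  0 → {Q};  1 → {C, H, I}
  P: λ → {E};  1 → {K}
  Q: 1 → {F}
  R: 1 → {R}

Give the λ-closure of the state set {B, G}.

Start with {B, G}.
From G via λ: add L.
From L via λ: add H.
From H via λ: add I.
From I via λ: add K.
From K via λ: add N.
No new states can be added; the closed set is {B, G, H, I, K, L, N}.

{B, G, H, I, K, L, N}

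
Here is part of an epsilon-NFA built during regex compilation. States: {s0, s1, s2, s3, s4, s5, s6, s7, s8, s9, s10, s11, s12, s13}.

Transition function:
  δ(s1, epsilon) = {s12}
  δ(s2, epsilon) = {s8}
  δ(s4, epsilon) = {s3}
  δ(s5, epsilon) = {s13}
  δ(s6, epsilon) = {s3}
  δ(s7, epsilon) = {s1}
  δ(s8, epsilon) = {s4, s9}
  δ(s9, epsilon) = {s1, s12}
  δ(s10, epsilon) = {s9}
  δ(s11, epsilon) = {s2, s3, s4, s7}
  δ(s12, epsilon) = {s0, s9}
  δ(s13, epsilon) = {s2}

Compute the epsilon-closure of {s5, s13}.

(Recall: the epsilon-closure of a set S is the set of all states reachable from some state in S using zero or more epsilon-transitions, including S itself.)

Start with {s5, s13}.
From s13 via epsilon: add s2.
From s2 via epsilon: add s8.
From s8 via epsilon: add s4, s9.
From s4 via epsilon: add s3.
From s9 via epsilon: add s1, s12.
From s12 via epsilon: add s0.
No new states can be added; the closed set is {s0, s1, s2, s3, s4, s5, s8, s9, s12, s13}.

{s0, s1, s2, s3, s4, s5, s8, s9, s12, s13}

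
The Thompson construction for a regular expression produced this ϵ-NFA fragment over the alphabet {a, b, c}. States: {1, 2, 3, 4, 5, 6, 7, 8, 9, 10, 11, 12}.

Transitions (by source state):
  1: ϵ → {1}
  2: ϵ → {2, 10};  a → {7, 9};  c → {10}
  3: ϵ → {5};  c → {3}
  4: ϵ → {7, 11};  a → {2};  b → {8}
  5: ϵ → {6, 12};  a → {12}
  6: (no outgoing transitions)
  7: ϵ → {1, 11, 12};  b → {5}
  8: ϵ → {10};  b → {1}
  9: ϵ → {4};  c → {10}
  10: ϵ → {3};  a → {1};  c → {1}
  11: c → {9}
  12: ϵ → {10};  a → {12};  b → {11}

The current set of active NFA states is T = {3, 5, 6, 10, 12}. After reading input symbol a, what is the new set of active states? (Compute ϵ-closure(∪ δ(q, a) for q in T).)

{1, 3, 5, 6, 10, 12}

5 on a → {12}.
10 on a → {1}.
12 on a → {12}.
No a-transition from 3, 6.
Union after reading a: {1, 12}.
Now take the ϵ-closure:
From 12 via ϵ: add 10.
From 10 via ϵ: add 3.
From 3 via ϵ: add 5.
From 5 via ϵ: add 6.
No new states can be added; the closed set is {1, 3, 5, 6, 10, 12}.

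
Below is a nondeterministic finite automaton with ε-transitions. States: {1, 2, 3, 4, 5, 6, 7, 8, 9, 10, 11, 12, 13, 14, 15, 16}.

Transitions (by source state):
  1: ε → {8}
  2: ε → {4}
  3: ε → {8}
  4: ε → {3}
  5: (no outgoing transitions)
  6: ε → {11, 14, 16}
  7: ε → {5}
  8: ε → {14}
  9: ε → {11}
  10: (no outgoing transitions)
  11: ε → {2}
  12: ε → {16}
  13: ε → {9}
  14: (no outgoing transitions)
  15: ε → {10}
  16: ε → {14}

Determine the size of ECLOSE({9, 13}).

8

Start with {9, 13}.
From 9 via ε: add 11.
From 11 via ε: add 2.
From 2 via ε: add 4.
From 4 via ε: add 3.
From 3 via ε: add 8.
From 8 via ε: add 14.
ε-closure = {2, 3, 4, 8, 9, 11, 13, 14}, which has 8 states.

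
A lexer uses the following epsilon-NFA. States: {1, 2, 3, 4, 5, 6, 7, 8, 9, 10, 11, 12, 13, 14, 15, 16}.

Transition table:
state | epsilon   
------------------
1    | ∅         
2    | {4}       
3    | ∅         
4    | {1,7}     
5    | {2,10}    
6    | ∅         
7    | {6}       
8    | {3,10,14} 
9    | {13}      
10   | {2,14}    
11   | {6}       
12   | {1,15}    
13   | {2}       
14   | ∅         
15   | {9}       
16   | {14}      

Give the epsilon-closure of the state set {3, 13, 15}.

{1, 2, 3, 4, 6, 7, 9, 13, 15}

Start with {3, 13, 15}.
From 13 via epsilon: add 2.
From 15 via epsilon: add 9.
From 2 via epsilon: add 4.
From 4 via epsilon: add 1, 7.
From 7 via epsilon: add 6.
No new states can be added; the closed set is {1, 2, 3, 4, 6, 7, 9, 13, 15}.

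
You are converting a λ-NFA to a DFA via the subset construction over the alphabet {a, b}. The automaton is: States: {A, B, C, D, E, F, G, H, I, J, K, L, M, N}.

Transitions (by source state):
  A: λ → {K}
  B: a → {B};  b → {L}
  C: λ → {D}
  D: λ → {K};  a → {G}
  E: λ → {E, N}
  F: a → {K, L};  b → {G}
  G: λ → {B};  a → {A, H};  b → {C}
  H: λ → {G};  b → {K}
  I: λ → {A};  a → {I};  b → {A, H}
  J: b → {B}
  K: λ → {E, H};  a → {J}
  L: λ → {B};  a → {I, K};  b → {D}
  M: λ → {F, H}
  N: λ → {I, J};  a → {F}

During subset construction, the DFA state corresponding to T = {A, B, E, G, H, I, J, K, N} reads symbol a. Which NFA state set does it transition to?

{A, B, E, F, G, H, I, J, K, N}

B on a → {B}.
G on a → {A, H}.
I on a → {I}.
K on a → {J}.
N on a → {F}.
No a-transition from A, E, H, J.
Union after reading a: {A, B, F, H, I, J}.
Now take the λ-closure:
From A via λ: add K.
From H via λ: add G.
From K via λ: add E.
From E via λ: add N.
No new states can be added; the closed set is {A, B, E, F, G, H, I, J, K, N}.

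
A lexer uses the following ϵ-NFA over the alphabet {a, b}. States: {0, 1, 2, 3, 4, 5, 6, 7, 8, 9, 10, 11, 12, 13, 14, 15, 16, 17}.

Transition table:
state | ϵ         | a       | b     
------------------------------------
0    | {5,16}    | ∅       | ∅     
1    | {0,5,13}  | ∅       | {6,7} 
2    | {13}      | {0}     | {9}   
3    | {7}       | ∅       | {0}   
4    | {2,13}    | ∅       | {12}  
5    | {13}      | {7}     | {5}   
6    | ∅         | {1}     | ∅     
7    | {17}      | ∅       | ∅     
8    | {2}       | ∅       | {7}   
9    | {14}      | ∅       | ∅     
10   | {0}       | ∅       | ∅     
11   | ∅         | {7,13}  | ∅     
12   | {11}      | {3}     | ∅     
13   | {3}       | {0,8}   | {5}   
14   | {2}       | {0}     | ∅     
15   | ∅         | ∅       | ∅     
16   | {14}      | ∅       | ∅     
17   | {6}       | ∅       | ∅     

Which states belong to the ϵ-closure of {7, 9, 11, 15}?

{2, 3, 6, 7, 9, 11, 13, 14, 15, 17}

Start with {7, 9, 11, 15}.
From 7 via ϵ: add 17.
From 9 via ϵ: add 14.
From 14 via ϵ: add 2.
From 17 via ϵ: add 6.
From 2 via ϵ: add 13.
From 13 via ϵ: add 3.
No new states can be added; the closed set is {2, 3, 6, 7, 9, 11, 13, 14, 15, 17}.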